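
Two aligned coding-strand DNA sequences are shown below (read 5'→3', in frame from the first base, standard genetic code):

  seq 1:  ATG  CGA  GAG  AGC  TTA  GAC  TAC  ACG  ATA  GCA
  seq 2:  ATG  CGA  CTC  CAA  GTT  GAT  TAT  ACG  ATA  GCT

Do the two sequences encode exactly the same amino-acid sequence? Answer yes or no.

no

Codon 1: ATG Met / ATG Met — identical.
Codon 2: CGA Arg / CGA Arg — identical.
Codon 3: GAG Glu / CTC Leu — nonsynonymous.
Codon 4: AGC Ser / CAA Gln — nonsynonymous.
Codon 5: TTA Leu / GTT Val — nonsynonymous.
Codon 6: GAC Asp / GAT Asp — synonymous.
Codon 7: TAC Tyr / TAT Tyr — synonymous.
Codon 8: ACG Thr / ACG Thr — identical.
Codon 9: ATA Ile / ATA Ile — identical.
Codon 10: GCA Ala / GCT Ala — synonymous.
Nonsynonymous differences: 3 → different protein.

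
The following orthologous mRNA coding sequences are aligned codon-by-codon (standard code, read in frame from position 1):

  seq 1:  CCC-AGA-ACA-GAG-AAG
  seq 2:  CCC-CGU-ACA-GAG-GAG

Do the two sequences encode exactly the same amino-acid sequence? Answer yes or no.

Codon 1: CCC Pro / CCC Pro — identical.
Codon 2: AGA Arg / CGU Arg — synonymous.
Codon 3: ACA Thr / ACA Thr — identical.
Codon 4: GAG Glu / GAG Glu — identical.
Codon 5: AAG Lys / GAG Glu — nonsynonymous.
Nonsynonymous differences: 1 → different protein.

no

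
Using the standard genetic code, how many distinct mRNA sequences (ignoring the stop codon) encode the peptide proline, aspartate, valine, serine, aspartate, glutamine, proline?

Pro: 4 codons.
Asp: 2 codons.
Val: 4 codons.
Ser: 6 codons.
Asp: 2 codons.
Gln: 2 codons.
Pro: 4 codons.
4 × 2 × 4 × 6 × 2 × 2 × 4 = 3072.

3072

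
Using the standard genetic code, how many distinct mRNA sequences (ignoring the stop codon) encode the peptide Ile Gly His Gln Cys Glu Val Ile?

2304

Ile: 3 codons.
Gly: 4 codons.
His: 2 codons.
Gln: 2 codons.
Cys: 2 codons.
Glu: 2 codons.
Val: 4 codons.
Ile: 3 codons.
3 × 4 × 2 × 2 × 2 × 2 × 4 × 3 = 2304.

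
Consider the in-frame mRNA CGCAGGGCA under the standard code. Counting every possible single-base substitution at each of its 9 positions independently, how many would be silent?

Codon 1 (CGC, Arg): 3 synonymous substitutions.
Codon 2 (AGG, Arg): 2 synonymous substitutions.
Codon 3 (GCA, Ala): 3 synonymous substitutions.
Total: 3 + 2 + 3 = 8.

8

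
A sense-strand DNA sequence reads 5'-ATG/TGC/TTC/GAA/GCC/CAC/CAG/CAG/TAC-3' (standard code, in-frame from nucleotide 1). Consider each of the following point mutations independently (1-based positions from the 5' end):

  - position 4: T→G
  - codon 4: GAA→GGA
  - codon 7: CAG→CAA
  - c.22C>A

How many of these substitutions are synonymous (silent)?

Codon 2: TGC (Cys) → GGC (Gly) — missense.
Codon 4: GAA (Glu) → GGA (Gly) — missense.
Codon 7: CAG (Gln) → CAA (Gln) — synonymous.
Codon 8: CAG (Gln) → AAG (Lys) — missense.
Synonymous: 1 of 4.

1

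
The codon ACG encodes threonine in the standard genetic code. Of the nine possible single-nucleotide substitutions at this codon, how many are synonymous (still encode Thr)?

3

Position 1: none → 0 synonymous.
Position 2: none → 0 synonymous.
Position 3: ACU, ACC, ACA → 3 synonymous.
Total: 0 + 0 + 3 = 3.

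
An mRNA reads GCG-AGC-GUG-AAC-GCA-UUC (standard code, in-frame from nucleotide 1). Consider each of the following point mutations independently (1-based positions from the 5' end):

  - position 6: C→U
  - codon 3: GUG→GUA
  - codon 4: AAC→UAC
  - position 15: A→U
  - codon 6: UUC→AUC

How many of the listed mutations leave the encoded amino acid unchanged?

Codon 2: AGC (Ser) → AGU (Ser) — synonymous.
Codon 3: GUG (Val) → GUA (Val) — synonymous.
Codon 4: AAC (Asn) → UAC (Tyr) — missense.
Codon 5: GCA (Ala) → GCU (Ala) — synonymous.
Codon 6: UUC (Phe) → AUC (Ile) — missense.
Synonymous: 3 of 5.

3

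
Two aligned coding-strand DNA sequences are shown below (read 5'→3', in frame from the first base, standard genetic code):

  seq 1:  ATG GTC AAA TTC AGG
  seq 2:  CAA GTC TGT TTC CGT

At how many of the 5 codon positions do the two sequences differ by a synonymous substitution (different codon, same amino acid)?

1

Codon 1: ATG Met / CAA Gln — nonsynonymous.
Codon 2: GTC Val / GTC Val — identical.
Codon 3: AAA Lys / TGT Cys — nonsynonymous.
Codon 4: TTC Phe / TTC Phe — identical.
Codon 5: AGG Arg / CGT Arg — synonymous.
Synonymous differences: 1.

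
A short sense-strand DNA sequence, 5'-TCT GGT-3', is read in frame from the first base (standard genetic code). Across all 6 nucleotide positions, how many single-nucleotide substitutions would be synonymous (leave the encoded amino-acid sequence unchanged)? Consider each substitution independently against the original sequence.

6

Codon 1 (TCT, Ser): 3 synonymous substitutions.
Codon 2 (GGT, Gly): 3 synonymous substitutions.
Total: 3 + 3 = 6.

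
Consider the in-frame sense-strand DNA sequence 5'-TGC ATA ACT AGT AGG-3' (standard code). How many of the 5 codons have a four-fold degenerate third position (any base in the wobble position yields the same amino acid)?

1

Codon 1 TGC (Cys): third position 2-fold.
Codon 2 ATA (Ile): third position 3-fold.
Codon 3 ACT (Thr): third position 4-fold.
Codon 4 AGT (Ser): third position 2-fold.
Codon 5 AGG (Arg): third position 2-fold.
Four-fold degenerate third positions: 1.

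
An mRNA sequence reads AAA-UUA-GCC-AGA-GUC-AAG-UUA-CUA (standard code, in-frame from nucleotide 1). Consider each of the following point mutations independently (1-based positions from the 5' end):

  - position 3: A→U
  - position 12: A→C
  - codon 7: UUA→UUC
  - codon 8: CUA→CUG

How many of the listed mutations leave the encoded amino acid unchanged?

Codon 1: AAA (Lys) → AAU (Asn) — missense.
Codon 4: AGA (Arg) → AGC (Ser) — missense.
Codon 7: UUA (Leu) → UUC (Phe) — missense.
Codon 8: CUA (Leu) → CUG (Leu) — synonymous.
Synonymous: 1 of 4.

1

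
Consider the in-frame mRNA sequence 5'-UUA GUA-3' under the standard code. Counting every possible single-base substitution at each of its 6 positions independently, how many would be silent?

Codon 1 (UUA, Leu): 2 synonymous substitutions.
Codon 2 (GUA, Val): 3 synonymous substitutions.
Total: 2 + 3 = 5.

5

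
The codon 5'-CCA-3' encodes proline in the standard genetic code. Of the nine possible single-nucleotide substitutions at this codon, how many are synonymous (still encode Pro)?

3

Position 1: none → 0 synonymous.
Position 2: none → 0 synonymous.
Position 3: CCT, CCC, CCG → 3 synonymous.
Total: 0 + 0 + 3 = 3.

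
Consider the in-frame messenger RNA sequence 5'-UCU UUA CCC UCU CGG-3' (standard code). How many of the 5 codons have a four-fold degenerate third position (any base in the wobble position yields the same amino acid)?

4

Codon 1 UCU (Ser): third position 4-fold.
Codon 2 UUA (Leu): third position 2-fold.
Codon 3 CCC (Pro): third position 4-fold.
Codon 4 UCU (Ser): third position 4-fold.
Codon 5 CGG (Arg): third position 4-fold.
Four-fold degenerate third positions: 4.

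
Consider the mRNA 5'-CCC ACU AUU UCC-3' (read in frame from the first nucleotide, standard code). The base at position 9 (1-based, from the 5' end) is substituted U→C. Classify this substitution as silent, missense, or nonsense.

silent

Position 9 falls in codon 3: AUU → Ile.
After the substitution the codon is AUC → Ile.
Both encode Ile, so the change is synonymous.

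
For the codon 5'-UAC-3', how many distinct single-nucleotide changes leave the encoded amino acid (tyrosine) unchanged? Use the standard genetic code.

Position 1: none → 0 synonymous.
Position 2: none → 0 synonymous.
Position 3: UAU → 1 synonymous.
Total: 0 + 0 + 1 = 1.

1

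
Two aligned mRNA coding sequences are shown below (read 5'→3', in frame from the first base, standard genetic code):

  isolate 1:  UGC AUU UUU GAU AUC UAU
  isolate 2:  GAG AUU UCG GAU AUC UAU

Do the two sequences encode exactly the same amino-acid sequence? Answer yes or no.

no

Codon 1: UGC Cys / GAG Glu — nonsynonymous.
Codon 2: AUU Ile / AUU Ile — identical.
Codon 3: UUU Phe / UCG Ser — nonsynonymous.
Codon 4: GAU Asp / GAU Asp — identical.
Codon 5: AUC Ile / AUC Ile — identical.
Codon 6: UAU Tyr / UAU Tyr — identical.
Nonsynonymous differences: 2 → different protein.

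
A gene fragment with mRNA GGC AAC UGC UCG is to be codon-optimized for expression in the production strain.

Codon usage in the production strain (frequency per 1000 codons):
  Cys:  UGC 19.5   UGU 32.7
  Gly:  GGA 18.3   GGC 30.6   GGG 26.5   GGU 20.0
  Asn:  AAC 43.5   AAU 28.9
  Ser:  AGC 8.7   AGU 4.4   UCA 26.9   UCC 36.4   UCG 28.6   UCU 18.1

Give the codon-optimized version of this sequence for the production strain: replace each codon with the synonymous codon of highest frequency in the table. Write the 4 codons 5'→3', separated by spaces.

Codon 1 (Gly): best is GGC at 30.6.
Codon 2 (Asn): best is AAC at 43.5.
Codon 3 (Cys): best is UGU at 32.7.
Codon 4 (Ser): best is UCC at 36.4.

GGC AAC UGU UCC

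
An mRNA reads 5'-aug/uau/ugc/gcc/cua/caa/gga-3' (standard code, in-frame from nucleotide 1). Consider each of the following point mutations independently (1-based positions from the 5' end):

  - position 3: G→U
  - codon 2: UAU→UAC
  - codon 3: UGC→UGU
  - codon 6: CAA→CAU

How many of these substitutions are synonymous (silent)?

Codon 1: AUG (Met) → AUU (Ile) — missense.
Codon 2: UAU (Tyr) → UAC (Tyr) — synonymous.
Codon 3: UGC (Cys) → UGU (Cys) — synonymous.
Codon 6: CAA (Gln) → CAU (His) — missense.
Synonymous: 2 of 4.

2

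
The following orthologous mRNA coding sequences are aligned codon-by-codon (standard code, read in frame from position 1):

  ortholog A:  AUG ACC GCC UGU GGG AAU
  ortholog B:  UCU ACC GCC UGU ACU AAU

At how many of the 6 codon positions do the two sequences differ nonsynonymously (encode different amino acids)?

Codon 1: AUG Met / UCU Ser — nonsynonymous.
Codon 2: ACC Thr / ACC Thr — identical.
Codon 3: GCC Ala / GCC Ala — identical.
Codon 4: UGU Cys / UGU Cys — identical.
Codon 5: GGG Gly / ACU Thr — nonsynonymous.
Codon 6: AAU Asn / AAU Asn — identical.
Nonsynonymous differences: 2.

2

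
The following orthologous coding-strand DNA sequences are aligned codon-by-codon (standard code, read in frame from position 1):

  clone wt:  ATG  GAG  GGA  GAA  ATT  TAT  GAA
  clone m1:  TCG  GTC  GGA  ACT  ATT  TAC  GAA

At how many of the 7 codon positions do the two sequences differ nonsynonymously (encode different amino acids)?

3

Codon 1: ATG Met / TCG Ser — nonsynonymous.
Codon 2: GAG Glu / GTC Val — nonsynonymous.
Codon 3: GGA Gly / GGA Gly — identical.
Codon 4: GAA Glu / ACT Thr — nonsynonymous.
Codon 5: ATT Ile / ATT Ile — identical.
Codon 6: TAT Tyr / TAC Tyr — synonymous.
Codon 7: GAA Glu / GAA Glu — identical.
Nonsynonymous differences: 3.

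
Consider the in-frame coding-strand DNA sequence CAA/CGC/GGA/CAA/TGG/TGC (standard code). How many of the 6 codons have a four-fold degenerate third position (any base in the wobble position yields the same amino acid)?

Codon 1 CAA (Gln): third position 2-fold.
Codon 2 CGC (Arg): third position 4-fold.
Codon 3 GGA (Gly): third position 4-fold.
Codon 4 CAA (Gln): third position 2-fold.
Codon 5 TGG (Trp): third position 1-fold.
Codon 6 TGC (Cys): third position 2-fold.
Four-fold degenerate third positions: 2.

2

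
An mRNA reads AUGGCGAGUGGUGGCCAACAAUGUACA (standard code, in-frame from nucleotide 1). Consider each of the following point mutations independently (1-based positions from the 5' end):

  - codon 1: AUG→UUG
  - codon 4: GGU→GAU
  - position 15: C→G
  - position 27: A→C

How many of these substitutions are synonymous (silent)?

Codon 1: AUG (Met) → UUG (Leu) — missense.
Codon 4: GGU (Gly) → GAU (Asp) — missense.
Codon 5: GGC (Gly) → GGG (Gly) — synonymous.
Codon 9: ACA (Thr) → ACC (Thr) — synonymous.
Synonymous: 2 of 4.

2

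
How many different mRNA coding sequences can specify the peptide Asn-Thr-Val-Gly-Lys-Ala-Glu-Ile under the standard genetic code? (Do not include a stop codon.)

Asn: 2 codons.
Thr: 4 codons.
Val: 4 codons.
Gly: 4 codons.
Lys: 2 codons.
Ala: 4 codons.
Glu: 2 codons.
Ile: 3 codons.
2 × 4 × 4 × 4 × 2 × 4 × 2 × 3 = 6144.

6144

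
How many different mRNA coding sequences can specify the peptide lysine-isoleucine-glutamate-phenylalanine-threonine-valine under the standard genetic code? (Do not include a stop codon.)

Lys: 2 codons.
Ile: 3 codons.
Glu: 2 codons.
Phe: 2 codons.
Thr: 4 codons.
Val: 4 codons.
2 × 3 × 2 × 2 × 4 × 4 = 384.

384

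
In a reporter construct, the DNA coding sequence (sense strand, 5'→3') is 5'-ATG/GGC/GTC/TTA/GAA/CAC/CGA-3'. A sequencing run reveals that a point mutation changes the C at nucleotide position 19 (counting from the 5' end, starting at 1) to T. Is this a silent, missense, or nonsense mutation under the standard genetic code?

Position 19 falls in codon 7: CGA → Arg.
After the substitution the codon is TGA → Stop.
The new codon is a stop codon, so this is a nonsense mutation.

nonsense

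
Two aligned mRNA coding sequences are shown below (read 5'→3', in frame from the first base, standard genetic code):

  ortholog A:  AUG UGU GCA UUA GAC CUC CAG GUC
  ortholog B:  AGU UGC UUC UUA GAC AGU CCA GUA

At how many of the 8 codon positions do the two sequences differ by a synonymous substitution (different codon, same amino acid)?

2

Codon 1: AUG Met / AGU Ser — nonsynonymous.
Codon 2: UGU Cys / UGC Cys — synonymous.
Codon 3: GCA Ala / UUC Phe — nonsynonymous.
Codon 4: UUA Leu / UUA Leu — identical.
Codon 5: GAC Asp / GAC Asp — identical.
Codon 6: CUC Leu / AGU Ser — nonsynonymous.
Codon 7: CAG Gln / CCA Pro — nonsynonymous.
Codon 8: GUC Val / GUA Val — synonymous.
Synonymous differences: 2.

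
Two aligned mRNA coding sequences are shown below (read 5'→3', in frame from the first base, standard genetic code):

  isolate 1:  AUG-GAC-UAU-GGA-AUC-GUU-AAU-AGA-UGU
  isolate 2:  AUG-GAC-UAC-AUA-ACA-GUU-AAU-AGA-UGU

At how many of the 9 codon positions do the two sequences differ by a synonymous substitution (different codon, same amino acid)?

1

Codon 1: AUG Met / AUG Met — identical.
Codon 2: GAC Asp / GAC Asp — identical.
Codon 3: UAU Tyr / UAC Tyr — synonymous.
Codon 4: GGA Gly / AUA Ile — nonsynonymous.
Codon 5: AUC Ile / ACA Thr — nonsynonymous.
Codon 6: GUU Val / GUU Val — identical.
Codon 7: AAU Asn / AAU Asn — identical.
Codon 8: AGA Arg / AGA Arg — identical.
Codon 9: UGU Cys / UGU Cys — identical.
Synonymous differences: 1.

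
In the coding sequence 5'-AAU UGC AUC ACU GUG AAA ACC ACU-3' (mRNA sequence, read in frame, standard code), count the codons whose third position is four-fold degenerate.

4

Codon 1 AAU (Asn): third position 2-fold.
Codon 2 UGC (Cys): third position 2-fold.
Codon 3 AUC (Ile): third position 3-fold.
Codon 4 ACU (Thr): third position 4-fold.
Codon 5 GUG (Val): third position 4-fold.
Codon 6 AAA (Lys): third position 2-fold.
Codon 7 ACC (Thr): third position 4-fold.
Codon 8 ACU (Thr): third position 4-fold.
Four-fold degenerate third positions: 4.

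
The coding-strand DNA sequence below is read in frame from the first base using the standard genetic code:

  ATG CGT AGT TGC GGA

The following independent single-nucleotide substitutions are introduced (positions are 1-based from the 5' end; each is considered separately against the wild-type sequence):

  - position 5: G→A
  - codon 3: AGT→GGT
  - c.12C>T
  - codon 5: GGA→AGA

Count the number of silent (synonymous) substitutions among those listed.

1

Codon 2: CGT (Arg) → CAT (His) — missense.
Codon 3: AGT (Ser) → GGT (Gly) — missense.
Codon 4: TGC (Cys) → TGT (Cys) — synonymous.
Codon 5: GGA (Gly) → AGA (Arg) — missense.
Synonymous: 1 of 4.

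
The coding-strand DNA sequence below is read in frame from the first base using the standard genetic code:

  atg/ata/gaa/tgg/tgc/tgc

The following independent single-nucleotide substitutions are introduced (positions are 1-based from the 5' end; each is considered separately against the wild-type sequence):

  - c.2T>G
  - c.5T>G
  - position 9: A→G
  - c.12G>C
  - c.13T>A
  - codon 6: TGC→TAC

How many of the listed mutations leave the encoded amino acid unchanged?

1

Codon 1: ATG (Met) → AGG (Arg) — missense.
Codon 2: ATA (Ile) → AGA (Arg) — missense.
Codon 3: GAA (Glu) → GAG (Glu) — synonymous.
Codon 4: TGG (Trp) → TGC (Cys) — missense.
Codon 5: TGC (Cys) → AGC (Ser) — missense.
Codon 6: TGC (Cys) → TAC (Tyr) — missense.
Synonymous: 1 of 6.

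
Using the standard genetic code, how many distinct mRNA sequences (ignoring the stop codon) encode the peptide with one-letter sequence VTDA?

Val: 4 codons.
Thr: 4 codons.
Asp: 2 codons.
Ala: 4 codons.
4 × 4 × 2 × 4 = 128.

128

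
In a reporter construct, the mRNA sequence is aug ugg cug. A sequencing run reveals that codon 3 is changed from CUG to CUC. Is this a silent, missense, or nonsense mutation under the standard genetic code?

silent

Position 9 falls in codon 3: CUG → Leu.
After the substitution the codon is CUC → Leu.
Both encode Leu, so the change is synonymous.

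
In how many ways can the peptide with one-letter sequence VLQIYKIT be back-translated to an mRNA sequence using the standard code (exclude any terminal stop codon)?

6912

Val: 4 codons.
Leu: 6 codons.
Gln: 2 codons.
Ile: 3 codons.
Tyr: 2 codons.
Lys: 2 codons.
Ile: 3 codons.
Thr: 4 codons.
4 × 6 × 2 × 3 × 2 × 2 × 3 × 4 = 6912.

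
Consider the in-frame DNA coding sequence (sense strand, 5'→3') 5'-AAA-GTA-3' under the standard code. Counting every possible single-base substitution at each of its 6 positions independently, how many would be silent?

Codon 1 (AAA, Lys): 1 synonymous substitution.
Codon 2 (GTA, Val): 3 synonymous substitutions.
Total: 1 + 3 = 4.

4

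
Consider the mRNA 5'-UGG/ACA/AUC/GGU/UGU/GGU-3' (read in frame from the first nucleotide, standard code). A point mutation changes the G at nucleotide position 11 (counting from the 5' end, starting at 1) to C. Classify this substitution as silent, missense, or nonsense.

Position 11 falls in codon 4: GGU → Gly.
After the substitution the codon is GCU → Ala.
Gly ≠ Ala, so this is a missense mutation.

missense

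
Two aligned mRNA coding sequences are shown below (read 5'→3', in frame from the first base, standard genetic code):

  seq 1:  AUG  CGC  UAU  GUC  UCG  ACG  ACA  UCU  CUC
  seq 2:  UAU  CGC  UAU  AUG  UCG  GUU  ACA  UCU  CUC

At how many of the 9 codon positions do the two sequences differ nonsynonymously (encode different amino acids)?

Codon 1: AUG Met / UAU Tyr — nonsynonymous.
Codon 2: CGC Arg / CGC Arg — identical.
Codon 3: UAU Tyr / UAU Tyr — identical.
Codon 4: GUC Val / AUG Met — nonsynonymous.
Codon 5: UCG Ser / UCG Ser — identical.
Codon 6: ACG Thr / GUU Val — nonsynonymous.
Codon 7: ACA Thr / ACA Thr — identical.
Codon 8: UCU Ser / UCU Ser — identical.
Codon 9: CUC Leu / CUC Leu — identical.
Nonsynonymous differences: 3.

3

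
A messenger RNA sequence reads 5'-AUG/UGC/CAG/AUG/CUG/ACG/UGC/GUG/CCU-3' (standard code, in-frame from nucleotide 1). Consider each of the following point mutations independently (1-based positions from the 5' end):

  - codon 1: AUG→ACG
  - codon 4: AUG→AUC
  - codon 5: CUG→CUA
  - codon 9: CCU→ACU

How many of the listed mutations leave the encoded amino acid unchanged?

Codon 1: AUG (Met) → ACG (Thr) — missense.
Codon 4: AUG (Met) → AUC (Ile) — missense.
Codon 5: CUG (Leu) → CUA (Leu) — synonymous.
Codon 9: CCU (Pro) → ACU (Thr) — missense.
Synonymous: 1 of 4.

1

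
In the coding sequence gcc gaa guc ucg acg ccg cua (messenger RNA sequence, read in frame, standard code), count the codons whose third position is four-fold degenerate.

6

Codon 1 GCC (Ala): third position 4-fold.
Codon 2 GAA (Glu): third position 2-fold.
Codon 3 GUC (Val): third position 4-fold.
Codon 4 UCG (Ser): third position 4-fold.
Codon 5 ACG (Thr): third position 4-fold.
Codon 6 CCG (Pro): third position 4-fold.
Codon 7 CUA (Leu): third position 4-fold.
Four-fold degenerate third positions: 6.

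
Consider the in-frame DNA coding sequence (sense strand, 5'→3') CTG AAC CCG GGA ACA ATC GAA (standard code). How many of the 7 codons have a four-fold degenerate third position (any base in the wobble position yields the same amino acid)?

Codon 1 CTG (Leu): third position 4-fold.
Codon 2 AAC (Asn): third position 2-fold.
Codon 3 CCG (Pro): third position 4-fold.
Codon 4 GGA (Gly): third position 4-fold.
Codon 5 ACA (Thr): third position 4-fold.
Codon 6 ATC (Ile): third position 3-fold.
Codon 7 GAA (Glu): third position 2-fold.
Four-fold degenerate third positions: 4.

4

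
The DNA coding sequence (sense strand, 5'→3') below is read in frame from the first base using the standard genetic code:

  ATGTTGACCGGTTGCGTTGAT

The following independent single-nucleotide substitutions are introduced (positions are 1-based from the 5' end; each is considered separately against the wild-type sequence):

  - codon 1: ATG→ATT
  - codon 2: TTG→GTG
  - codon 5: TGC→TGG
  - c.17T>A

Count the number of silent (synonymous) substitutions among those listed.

Codon 1: ATG (Met) → ATT (Ile) — missense.
Codon 2: TTG (Leu) → GTG (Val) — missense.
Codon 5: TGC (Cys) → TGG (Trp) — missense.
Codon 6: GTT (Val) → GAT (Asp) — missense.
Synonymous: 0 of 4.

0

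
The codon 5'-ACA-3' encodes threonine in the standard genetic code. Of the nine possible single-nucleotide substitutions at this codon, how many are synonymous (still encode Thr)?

Position 1: none → 0 synonymous.
Position 2: none → 0 synonymous.
Position 3: ACU, ACC, ACG → 3 synonymous.
Total: 0 + 0 + 3 = 3.

3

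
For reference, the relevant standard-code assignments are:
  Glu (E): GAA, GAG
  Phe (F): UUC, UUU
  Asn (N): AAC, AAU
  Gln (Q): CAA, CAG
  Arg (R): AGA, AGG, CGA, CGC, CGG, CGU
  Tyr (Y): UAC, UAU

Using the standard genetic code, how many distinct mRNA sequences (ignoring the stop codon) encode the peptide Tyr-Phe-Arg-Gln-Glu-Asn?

192

Tyr: 2 codons.
Phe: 2 codons.
Arg: 6 codons.
Gln: 2 codons.
Glu: 2 codons.
Asn: 2 codons.
2 × 2 × 6 × 2 × 2 × 2 = 192.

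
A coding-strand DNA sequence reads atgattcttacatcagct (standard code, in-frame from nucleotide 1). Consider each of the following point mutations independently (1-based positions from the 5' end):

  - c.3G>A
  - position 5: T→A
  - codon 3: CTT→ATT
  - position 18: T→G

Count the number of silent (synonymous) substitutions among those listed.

Codon 1: ATG (Met) → ATA (Ile) — missense.
Codon 2: ATT (Ile) → AAT (Asn) — missense.
Codon 3: CTT (Leu) → ATT (Ile) — missense.
Codon 6: GCT (Ala) → GCG (Ala) — synonymous.
Synonymous: 1 of 4.

1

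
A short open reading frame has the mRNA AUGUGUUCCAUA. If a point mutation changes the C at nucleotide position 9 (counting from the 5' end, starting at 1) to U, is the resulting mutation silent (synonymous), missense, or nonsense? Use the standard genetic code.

Position 9 falls in codon 3: UCC → Ser.
After the substitution the codon is UCU → Ser.
Both encode Ser, so the change is synonymous.

silent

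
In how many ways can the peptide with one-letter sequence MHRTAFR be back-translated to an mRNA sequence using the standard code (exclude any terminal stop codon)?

2304

Met: 1 codon.
His: 2 codons.
Arg: 6 codons.
Thr: 4 codons.
Ala: 4 codons.
Phe: 2 codons.
Arg: 6 codons.
1 × 2 × 6 × 4 × 4 × 2 × 6 = 2304.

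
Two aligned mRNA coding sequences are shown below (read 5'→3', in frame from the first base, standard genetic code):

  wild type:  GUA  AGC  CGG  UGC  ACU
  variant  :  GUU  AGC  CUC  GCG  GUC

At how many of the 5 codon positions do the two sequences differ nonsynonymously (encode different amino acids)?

Codon 1: GUA Val / GUU Val — synonymous.
Codon 2: AGC Ser / AGC Ser — identical.
Codon 3: CGG Arg / CUC Leu — nonsynonymous.
Codon 4: UGC Cys / GCG Ala — nonsynonymous.
Codon 5: ACU Thr / GUC Val — nonsynonymous.
Nonsynonymous differences: 3.

3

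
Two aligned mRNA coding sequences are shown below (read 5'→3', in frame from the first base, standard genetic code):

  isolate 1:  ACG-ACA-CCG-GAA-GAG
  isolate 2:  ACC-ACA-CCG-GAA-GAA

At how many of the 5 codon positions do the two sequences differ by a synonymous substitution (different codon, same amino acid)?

2

Codon 1: ACG Thr / ACC Thr — synonymous.
Codon 2: ACA Thr / ACA Thr — identical.
Codon 3: CCG Pro / CCG Pro — identical.
Codon 4: GAA Glu / GAA Glu — identical.
Codon 5: GAG Glu / GAA Glu — synonymous.
Synonymous differences: 2.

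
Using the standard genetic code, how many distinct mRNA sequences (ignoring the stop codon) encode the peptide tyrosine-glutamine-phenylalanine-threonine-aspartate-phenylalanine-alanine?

Tyr: 2 codons.
Gln: 2 codons.
Phe: 2 codons.
Thr: 4 codons.
Asp: 2 codons.
Phe: 2 codons.
Ala: 4 codons.
2 × 2 × 2 × 4 × 2 × 2 × 4 = 512.

512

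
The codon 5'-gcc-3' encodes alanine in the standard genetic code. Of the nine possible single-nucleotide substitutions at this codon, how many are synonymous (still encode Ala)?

Position 1: none → 0 synonymous.
Position 2: none → 0 synonymous.
Position 3: GCU, GCA, GCG → 3 synonymous.
Total: 0 + 0 + 3 = 3.

3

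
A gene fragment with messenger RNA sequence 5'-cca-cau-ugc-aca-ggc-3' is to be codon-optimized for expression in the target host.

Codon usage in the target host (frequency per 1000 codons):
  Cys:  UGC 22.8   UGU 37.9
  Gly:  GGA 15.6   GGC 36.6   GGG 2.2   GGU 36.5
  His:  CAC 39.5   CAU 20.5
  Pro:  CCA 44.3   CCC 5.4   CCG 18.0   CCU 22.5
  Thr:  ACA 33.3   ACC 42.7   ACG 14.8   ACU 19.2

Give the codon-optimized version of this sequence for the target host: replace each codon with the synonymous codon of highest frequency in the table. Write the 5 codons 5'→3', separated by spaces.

CCA CAC UGU ACC GGC

Codon 1 (Pro): best is CCA at 44.3.
Codon 2 (His): best is CAC at 39.5.
Codon 3 (Cys): best is UGU at 37.9.
Codon 4 (Thr): best is ACC at 42.7.
Codon 5 (Gly): best is GGC at 36.6.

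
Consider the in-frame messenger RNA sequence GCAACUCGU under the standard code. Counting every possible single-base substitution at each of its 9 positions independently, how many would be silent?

Codon 1 (GCA, Ala): 3 synonymous substitutions.
Codon 2 (ACU, Thr): 3 synonymous substitutions.
Codon 3 (CGU, Arg): 3 synonymous substitutions.
Total: 3 + 3 + 3 = 9.

9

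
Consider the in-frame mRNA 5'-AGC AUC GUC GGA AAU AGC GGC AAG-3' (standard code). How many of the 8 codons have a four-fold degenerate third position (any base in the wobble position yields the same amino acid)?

Codon 1 AGC (Ser): third position 2-fold.
Codon 2 AUC (Ile): third position 3-fold.
Codon 3 GUC (Val): third position 4-fold.
Codon 4 GGA (Gly): third position 4-fold.
Codon 5 AAU (Asn): third position 2-fold.
Codon 6 AGC (Ser): third position 2-fold.
Codon 7 GGC (Gly): third position 4-fold.
Codon 8 AAG (Lys): third position 2-fold.
Four-fold degenerate third positions: 3.

3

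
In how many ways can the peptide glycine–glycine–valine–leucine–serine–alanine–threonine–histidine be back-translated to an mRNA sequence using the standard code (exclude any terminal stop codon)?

Gly: 4 codons.
Gly: 4 codons.
Val: 4 codons.
Leu: 6 codons.
Ser: 6 codons.
Ala: 4 codons.
Thr: 4 codons.
His: 2 codons.
4 × 4 × 4 × 6 × 6 × 4 × 4 × 2 = 73728.

73728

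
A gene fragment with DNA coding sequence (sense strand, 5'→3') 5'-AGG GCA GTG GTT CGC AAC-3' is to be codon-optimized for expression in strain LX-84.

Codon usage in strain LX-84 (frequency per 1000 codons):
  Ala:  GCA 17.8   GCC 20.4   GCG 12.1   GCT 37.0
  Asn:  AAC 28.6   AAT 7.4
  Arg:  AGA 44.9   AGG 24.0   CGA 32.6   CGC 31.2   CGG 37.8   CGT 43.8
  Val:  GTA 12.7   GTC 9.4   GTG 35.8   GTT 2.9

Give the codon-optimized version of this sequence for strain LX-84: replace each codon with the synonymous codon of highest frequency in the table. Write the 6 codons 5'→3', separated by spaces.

Codon 1 (Arg): best is AGA at 44.9.
Codon 2 (Ala): best is GCT at 37.0.
Codon 3 (Val): best is GTG at 35.8.
Codon 4 (Val): best is GTG at 35.8.
Codon 5 (Arg): best is AGA at 44.9.
Codon 6 (Asn): best is AAC at 28.6.

AGA GCT GTG GTG AGA AAC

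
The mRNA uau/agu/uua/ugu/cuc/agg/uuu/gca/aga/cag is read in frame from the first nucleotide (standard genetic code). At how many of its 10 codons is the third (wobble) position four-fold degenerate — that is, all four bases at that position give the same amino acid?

Codon 1 UAU (Tyr): third position 2-fold.
Codon 2 AGU (Ser): third position 2-fold.
Codon 3 UUA (Leu): third position 2-fold.
Codon 4 UGU (Cys): third position 2-fold.
Codon 5 CUC (Leu): third position 4-fold.
Codon 6 AGG (Arg): third position 2-fold.
Codon 7 UUU (Phe): third position 2-fold.
Codon 8 GCA (Ala): third position 4-fold.
Codon 9 AGA (Arg): third position 2-fold.
Codon 10 CAG (Gln): third position 2-fold.
Four-fold degenerate third positions: 2.

2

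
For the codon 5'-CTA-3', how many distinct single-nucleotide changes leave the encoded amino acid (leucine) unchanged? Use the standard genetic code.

4

Position 1: TTA → 1 synonymous.
Position 2: none → 0 synonymous.
Position 3: CTT, CTC, CTG → 3 synonymous.
Total: 1 + 0 + 3 = 4.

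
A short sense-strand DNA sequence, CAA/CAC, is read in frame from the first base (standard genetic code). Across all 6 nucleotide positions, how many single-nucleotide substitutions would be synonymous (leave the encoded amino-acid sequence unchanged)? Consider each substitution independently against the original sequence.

2

Codon 1 (CAA, Gln): 1 synonymous substitution.
Codon 2 (CAC, His): 1 synonymous substitution.
Total: 1 + 1 = 2.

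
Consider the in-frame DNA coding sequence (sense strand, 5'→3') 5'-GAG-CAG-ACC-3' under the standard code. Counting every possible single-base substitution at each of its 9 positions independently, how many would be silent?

Codon 1 (GAG, Glu): 1 synonymous substitution.
Codon 2 (CAG, Gln): 1 synonymous substitution.
Codon 3 (ACC, Thr): 3 synonymous substitutions.
Total: 1 + 1 + 3 = 5.

5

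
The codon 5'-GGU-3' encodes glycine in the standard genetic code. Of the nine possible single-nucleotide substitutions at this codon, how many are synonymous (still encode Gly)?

3

Position 1: none → 0 synonymous.
Position 2: none → 0 synonymous.
Position 3: GGC, GGA, GGG → 3 synonymous.
Total: 0 + 0 + 3 = 3.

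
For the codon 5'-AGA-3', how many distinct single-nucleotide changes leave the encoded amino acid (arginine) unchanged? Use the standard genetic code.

Position 1: CGA → 1 synonymous.
Position 2: none → 0 synonymous.
Position 3: AGG → 1 synonymous.
Total: 1 + 0 + 1 = 2.

2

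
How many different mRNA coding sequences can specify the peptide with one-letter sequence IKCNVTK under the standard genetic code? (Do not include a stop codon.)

768

Ile: 3 codons.
Lys: 2 codons.
Cys: 2 codons.
Asn: 2 codons.
Val: 4 codons.
Thr: 4 codons.
Lys: 2 codons.
3 × 2 × 2 × 2 × 4 × 4 × 2 = 768.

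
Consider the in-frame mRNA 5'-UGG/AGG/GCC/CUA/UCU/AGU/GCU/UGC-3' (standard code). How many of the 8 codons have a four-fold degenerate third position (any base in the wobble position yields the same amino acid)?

Codon 1 UGG (Trp): third position 1-fold.
Codon 2 AGG (Arg): third position 2-fold.
Codon 3 GCC (Ala): third position 4-fold.
Codon 4 CUA (Leu): third position 4-fold.
Codon 5 UCU (Ser): third position 4-fold.
Codon 6 AGU (Ser): third position 2-fold.
Codon 7 GCU (Ala): third position 4-fold.
Codon 8 UGC (Cys): third position 2-fold.
Four-fold degenerate third positions: 4.

4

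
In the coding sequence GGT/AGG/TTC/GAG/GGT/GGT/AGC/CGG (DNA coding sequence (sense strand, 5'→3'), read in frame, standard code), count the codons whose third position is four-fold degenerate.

Codon 1 GGT (Gly): third position 4-fold.
Codon 2 AGG (Arg): third position 2-fold.
Codon 3 TTC (Phe): third position 2-fold.
Codon 4 GAG (Glu): third position 2-fold.
Codon 5 GGT (Gly): third position 4-fold.
Codon 6 GGT (Gly): third position 4-fold.
Codon 7 AGC (Ser): third position 2-fold.
Codon 8 CGG (Arg): third position 4-fold.
Four-fold degenerate third positions: 4.

4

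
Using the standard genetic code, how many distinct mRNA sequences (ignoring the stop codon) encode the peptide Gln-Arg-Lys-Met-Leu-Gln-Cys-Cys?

Gln: 2 codons.
Arg: 6 codons.
Lys: 2 codons.
Met: 1 codon.
Leu: 6 codons.
Gln: 2 codons.
Cys: 2 codons.
Cys: 2 codons.
2 × 6 × 2 × 1 × 6 × 2 × 2 × 2 = 1152.

1152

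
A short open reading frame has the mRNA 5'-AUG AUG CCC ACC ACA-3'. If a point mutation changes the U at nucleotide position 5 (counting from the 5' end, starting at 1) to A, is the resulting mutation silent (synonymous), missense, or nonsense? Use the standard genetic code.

Position 5 falls in codon 2: AUG → Met.
After the substitution the codon is AAG → Lys.
Met ≠ Lys, so this is a missense mutation.

missense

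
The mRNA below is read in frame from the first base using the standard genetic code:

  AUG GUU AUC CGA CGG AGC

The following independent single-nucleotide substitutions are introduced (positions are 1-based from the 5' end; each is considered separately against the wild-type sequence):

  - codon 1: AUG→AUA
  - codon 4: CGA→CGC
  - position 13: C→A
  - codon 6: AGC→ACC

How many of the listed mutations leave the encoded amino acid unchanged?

Codon 1: AUG (Met) → AUA (Ile) — missense.
Codon 4: CGA (Arg) → CGC (Arg) — synonymous.
Codon 5: CGG (Arg) → AGG (Arg) — synonymous.
Codon 6: AGC (Ser) → ACC (Thr) — missense.
Synonymous: 2 of 4.

2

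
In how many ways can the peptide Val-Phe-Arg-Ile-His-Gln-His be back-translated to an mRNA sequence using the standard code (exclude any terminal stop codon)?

Val: 4 codons.
Phe: 2 codons.
Arg: 6 codons.
Ile: 3 codons.
His: 2 codons.
Gln: 2 codons.
His: 2 codons.
4 × 2 × 6 × 3 × 2 × 2 × 2 = 1152.

1152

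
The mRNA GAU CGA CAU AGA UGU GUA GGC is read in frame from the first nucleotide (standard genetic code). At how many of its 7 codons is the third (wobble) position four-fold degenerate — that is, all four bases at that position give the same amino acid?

3

Codon 1 GAU (Asp): third position 2-fold.
Codon 2 CGA (Arg): third position 4-fold.
Codon 3 CAU (His): third position 2-fold.
Codon 4 AGA (Arg): third position 2-fold.
Codon 5 UGU (Cys): third position 2-fold.
Codon 6 GUA (Val): third position 4-fold.
Codon 7 GGC (Gly): third position 4-fold.
Four-fold degenerate third positions: 3.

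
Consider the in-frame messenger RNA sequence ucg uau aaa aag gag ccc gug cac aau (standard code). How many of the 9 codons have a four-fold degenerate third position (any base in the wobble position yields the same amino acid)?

3

Codon 1 UCG (Ser): third position 4-fold.
Codon 2 UAU (Tyr): third position 2-fold.
Codon 3 AAA (Lys): third position 2-fold.
Codon 4 AAG (Lys): third position 2-fold.
Codon 5 GAG (Glu): third position 2-fold.
Codon 6 CCC (Pro): third position 4-fold.
Codon 7 GUG (Val): third position 4-fold.
Codon 8 CAC (His): third position 2-fold.
Codon 9 AAU (Asn): third position 2-fold.
Four-fold degenerate third positions: 3.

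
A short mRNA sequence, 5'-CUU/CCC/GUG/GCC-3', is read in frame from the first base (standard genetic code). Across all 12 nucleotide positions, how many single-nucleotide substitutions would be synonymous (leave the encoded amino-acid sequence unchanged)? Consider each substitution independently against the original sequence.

Codon 1 (CUU, Leu): 3 synonymous substitutions.
Codon 2 (CCC, Pro): 3 synonymous substitutions.
Codon 3 (GUG, Val): 3 synonymous substitutions.
Codon 4 (GCC, Ala): 3 synonymous substitutions.
Total: 3 + 3 + 3 + 3 = 12.

12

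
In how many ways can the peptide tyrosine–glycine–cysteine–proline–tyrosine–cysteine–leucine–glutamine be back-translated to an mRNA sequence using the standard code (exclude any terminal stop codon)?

3072

Tyr: 2 codons.
Gly: 4 codons.
Cys: 2 codons.
Pro: 4 codons.
Tyr: 2 codons.
Cys: 2 codons.
Leu: 6 codons.
Gln: 2 codons.
2 × 4 × 2 × 4 × 2 × 2 × 6 × 2 = 3072.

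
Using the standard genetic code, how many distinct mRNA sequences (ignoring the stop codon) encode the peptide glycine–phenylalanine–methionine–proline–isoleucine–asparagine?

Gly: 4 codons.
Phe: 2 codons.
Met: 1 codon.
Pro: 4 codons.
Ile: 3 codons.
Asn: 2 codons.
4 × 2 × 1 × 4 × 3 × 2 = 192.

192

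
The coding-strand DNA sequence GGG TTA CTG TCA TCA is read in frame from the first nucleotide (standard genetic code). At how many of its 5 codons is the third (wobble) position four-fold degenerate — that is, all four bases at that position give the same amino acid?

Codon 1 GGG (Gly): third position 4-fold.
Codon 2 TTA (Leu): third position 2-fold.
Codon 3 CTG (Leu): third position 4-fold.
Codon 4 TCA (Ser): third position 4-fold.
Codon 5 TCA (Ser): third position 4-fold.
Four-fold degenerate third positions: 4.

4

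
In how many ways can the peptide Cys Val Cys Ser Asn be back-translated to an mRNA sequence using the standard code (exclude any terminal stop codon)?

Cys: 2 codons.
Val: 4 codons.
Cys: 2 codons.
Ser: 6 codons.
Asn: 2 codons.
2 × 4 × 2 × 6 × 2 = 192.

192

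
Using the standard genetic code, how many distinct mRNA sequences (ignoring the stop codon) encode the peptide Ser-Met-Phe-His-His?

Ser: 6 codons.
Met: 1 codon.
Phe: 2 codons.
His: 2 codons.
His: 2 codons.
6 × 1 × 2 × 2 × 2 = 48.

48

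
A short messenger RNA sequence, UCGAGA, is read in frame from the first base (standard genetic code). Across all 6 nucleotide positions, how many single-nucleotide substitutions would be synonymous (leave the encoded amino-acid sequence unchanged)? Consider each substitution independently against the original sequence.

5

Codon 1 (UCG, Ser): 3 synonymous substitutions.
Codon 2 (AGA, Arg): 2 synonymous substitutions.
Total: 3 + 2 = 5.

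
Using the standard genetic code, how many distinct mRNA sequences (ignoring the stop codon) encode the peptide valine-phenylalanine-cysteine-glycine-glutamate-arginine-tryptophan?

Val: 4 codons.
Phe: 2 codons.
Cys: 2 codons.
Gly: 4 codons.
Glu: 2 codons.
Arg: 6 codons.
Trp: 1 codon.
4 × 2 × 2 × 4 × 2 × 6 × 1 = 768.

768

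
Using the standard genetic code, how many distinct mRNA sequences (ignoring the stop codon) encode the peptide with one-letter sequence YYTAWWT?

256

Tyr: 2 codons.
Tyr: 2 codons.
Thr: 4 codons.
Ala: 4 codons.
Trp: 1 codon.
Trp: 1 codon.
Thr: 4 codons.
2 × 2 × 4 × 4 × 1 × 1 × 4 = 256.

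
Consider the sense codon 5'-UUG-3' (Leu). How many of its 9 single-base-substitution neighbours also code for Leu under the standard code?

2

Position 1: CUG → 1 synonymous.
Position 2: none → 0 synonymous.
Position 3: UUA → 1 synonymous.
Total: 1 + 0 + 1 = 2.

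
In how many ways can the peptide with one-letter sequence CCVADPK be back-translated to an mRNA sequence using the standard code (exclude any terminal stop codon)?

Cys: 2 codons.
Cys: 2 codons.
Val: 4 codons.
Ala: 4 codons.
Asp: 2 codons.
Pro: 4 codons.
Lys: 2 codons.
2 × 2 × 4 × 4 × 2 × 4 × 2 = 1024.

1024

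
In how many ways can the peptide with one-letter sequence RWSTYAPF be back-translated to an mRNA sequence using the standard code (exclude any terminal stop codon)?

9216

Arg: 6 codons.
Trp: 1 codon.
Ser: 6 codons.
Thr: 4 codons.
Tyr: 2 codons.
Ala: 4 codons.
Pro: 4 codons.
Phe: 2 codons.
6 × 1 × 6 × 4 × 2 × 4 × 4 × 2 = 9216.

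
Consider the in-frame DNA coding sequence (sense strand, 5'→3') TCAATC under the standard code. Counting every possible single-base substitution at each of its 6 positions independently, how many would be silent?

5

Codon 1 (TCA, Ser): 3 synonymous substitutions.
Codon 2 (ATC, Ile): 2 synonymous substitutions.
Total: 3 + 2 = 5.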